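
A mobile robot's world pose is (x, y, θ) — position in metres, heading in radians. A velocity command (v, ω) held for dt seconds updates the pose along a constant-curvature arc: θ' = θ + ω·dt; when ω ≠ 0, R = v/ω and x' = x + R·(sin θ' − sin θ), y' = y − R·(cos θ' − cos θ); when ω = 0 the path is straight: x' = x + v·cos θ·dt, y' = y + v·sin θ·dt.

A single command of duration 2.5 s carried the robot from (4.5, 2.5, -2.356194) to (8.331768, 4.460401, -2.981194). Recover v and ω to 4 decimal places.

Δθ = -2.981194 − -2.356194 = -0.625000
ω = Δθ/dt = -0.625000/2.5 = -0.2500
R = Δx/(sin θ' − sin θ) = 7.0000
v = R·ω = 7.0000·-0.2500 = -1.7500

v = -1.7500, ω = -0.2500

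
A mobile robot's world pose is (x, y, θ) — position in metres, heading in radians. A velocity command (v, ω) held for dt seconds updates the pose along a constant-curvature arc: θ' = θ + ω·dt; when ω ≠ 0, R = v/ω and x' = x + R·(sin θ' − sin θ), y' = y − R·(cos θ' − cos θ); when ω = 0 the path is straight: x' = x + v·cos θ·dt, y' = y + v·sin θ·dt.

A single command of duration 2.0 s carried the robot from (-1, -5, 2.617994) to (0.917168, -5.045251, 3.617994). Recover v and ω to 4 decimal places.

Δθ = 3.617994 − 2.617994 = 1.000000
ω = Δθ/dt = 1.000000/2.0 = 0.5000
R = Δx/(sin θ' − sin θ) = -2.0000
v = R·ω = -2.0000·0.5000 = -1.0000

v = -1.0000, ω = 0.5000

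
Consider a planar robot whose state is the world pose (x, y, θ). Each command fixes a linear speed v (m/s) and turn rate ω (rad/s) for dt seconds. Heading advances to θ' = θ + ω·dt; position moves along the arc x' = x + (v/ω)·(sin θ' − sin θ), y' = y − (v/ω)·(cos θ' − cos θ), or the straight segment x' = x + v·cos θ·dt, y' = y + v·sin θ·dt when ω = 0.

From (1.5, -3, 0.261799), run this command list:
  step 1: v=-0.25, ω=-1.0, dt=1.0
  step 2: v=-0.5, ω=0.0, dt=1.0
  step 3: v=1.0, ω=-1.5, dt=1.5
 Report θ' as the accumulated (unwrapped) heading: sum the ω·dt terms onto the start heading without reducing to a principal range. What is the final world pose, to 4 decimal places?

step 1: θ'=-0.7382 (R=0.2500) → pose (1.2671, -2.9434, -0.7382)
step 2: θ'=-0.7382 (straight) → pose (0.8972, -2.6070, -0.7382)
step 3: θ'=-2.9882 (R=-0.6667) → pose (0.5504, -3.7589, -2.9882)

(0.5504, -3.7589, -2.9882)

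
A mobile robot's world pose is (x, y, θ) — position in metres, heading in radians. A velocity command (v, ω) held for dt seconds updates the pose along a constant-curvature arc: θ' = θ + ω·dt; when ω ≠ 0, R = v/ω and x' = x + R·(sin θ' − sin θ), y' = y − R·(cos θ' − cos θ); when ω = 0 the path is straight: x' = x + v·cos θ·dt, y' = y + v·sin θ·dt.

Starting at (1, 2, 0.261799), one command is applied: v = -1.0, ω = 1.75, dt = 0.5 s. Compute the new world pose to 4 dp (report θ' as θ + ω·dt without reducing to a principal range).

θ' = 0.2618 + 1.75·0.5 = 1.1368
R = v/ω = -1.0/1.75 = -0.5714
x' = 1 + -0.5714·(sin 1.1368 − sin 0.2618) = 0.6294
y' = 2 − -0.5714·(cos 1.1368 − cos 0.2618) = 1.6883

(0.6294, 1.6883, 1.1368)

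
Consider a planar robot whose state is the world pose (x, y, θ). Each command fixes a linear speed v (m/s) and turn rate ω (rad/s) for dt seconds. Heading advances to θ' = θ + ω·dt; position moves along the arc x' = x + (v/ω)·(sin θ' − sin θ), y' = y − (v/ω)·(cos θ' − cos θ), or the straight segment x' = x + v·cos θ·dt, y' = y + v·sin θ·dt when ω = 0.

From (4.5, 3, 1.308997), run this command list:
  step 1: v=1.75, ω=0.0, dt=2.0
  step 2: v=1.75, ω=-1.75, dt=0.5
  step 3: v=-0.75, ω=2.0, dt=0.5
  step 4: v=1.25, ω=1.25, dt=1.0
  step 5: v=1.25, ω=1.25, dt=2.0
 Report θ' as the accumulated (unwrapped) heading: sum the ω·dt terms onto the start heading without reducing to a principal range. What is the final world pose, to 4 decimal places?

(3.8560, 6.4222, 5.1840)

step 1: θ'=1.3090 (straight) → pose (5.4059, 6.3807, 1.3090)
step 2: θ'=0.4340 (R=-1.0000) → pose (5.9513, 7.0292, 0.4340)
step 3: θ'=1.4340 (R=-0.3750) → pose (5.7375, 6.7401, 1.4340)
step 4: θ'=2.6840 (R=1.0000) → pose (5.1886, 7.7736, 2.6840)
step 5: θ'=5.1840 (R=1.0000) → pose (3.8560, 6.4222, 5.1840)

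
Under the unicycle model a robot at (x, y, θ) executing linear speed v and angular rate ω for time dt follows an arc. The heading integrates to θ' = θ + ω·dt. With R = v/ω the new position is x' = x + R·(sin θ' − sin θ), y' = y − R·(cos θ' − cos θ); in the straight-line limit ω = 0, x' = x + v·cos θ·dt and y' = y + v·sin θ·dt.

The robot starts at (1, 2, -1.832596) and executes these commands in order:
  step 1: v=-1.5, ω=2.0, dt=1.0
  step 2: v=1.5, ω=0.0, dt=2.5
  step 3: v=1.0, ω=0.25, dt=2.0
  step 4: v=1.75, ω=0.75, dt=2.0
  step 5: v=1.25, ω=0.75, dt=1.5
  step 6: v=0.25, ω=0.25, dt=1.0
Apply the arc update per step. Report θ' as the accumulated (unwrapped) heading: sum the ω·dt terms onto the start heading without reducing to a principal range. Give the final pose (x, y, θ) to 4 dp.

(4.2744, 8.1479, 3.5424)

step 1: θ'=0.1674 (R=-0.7500) → pose (0.1506, 2.9336, 0.1674)
step 2: θ'=0.1674 (straight) → pose (3.8482, 3.5585, 0.1674)
step 3: θ'=0.6674 (R=4.0000) → pose (5.6575, 4.3608, 0.6674)
step 4: θ'=2.1674 (R=2.3333) → pose (6.1435, 7.5045, 2.1674)
step 5: θ'=3.2924 (R=1.6667) → pose (4.5144, 8.2158, 3.2924)
step 6: θ'=3.5424 (R=1.0000) → pose (4.2744, 8.1479, 3.5424)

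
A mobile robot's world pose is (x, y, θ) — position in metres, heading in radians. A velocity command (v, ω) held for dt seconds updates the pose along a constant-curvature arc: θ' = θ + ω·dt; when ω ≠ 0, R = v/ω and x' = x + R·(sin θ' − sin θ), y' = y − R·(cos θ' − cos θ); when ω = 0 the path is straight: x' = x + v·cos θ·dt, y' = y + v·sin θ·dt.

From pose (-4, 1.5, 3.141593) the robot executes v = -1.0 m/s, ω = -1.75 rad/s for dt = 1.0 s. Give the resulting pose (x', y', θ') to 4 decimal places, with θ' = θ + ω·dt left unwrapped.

θ' = 3.1416 + -1.75·1.0 = 1.3916
R = v/ω = -1.0/-1.75 = 0.5714
x' = -4 + 0.5714·(sin 1.3916 − sin 3.1416) = -3.4377
y' = 1.5 − 0.5714·(cos 1.3916 − cos 3.1416) = 0.8267

(-3.4377, 0.8267, 1.3916)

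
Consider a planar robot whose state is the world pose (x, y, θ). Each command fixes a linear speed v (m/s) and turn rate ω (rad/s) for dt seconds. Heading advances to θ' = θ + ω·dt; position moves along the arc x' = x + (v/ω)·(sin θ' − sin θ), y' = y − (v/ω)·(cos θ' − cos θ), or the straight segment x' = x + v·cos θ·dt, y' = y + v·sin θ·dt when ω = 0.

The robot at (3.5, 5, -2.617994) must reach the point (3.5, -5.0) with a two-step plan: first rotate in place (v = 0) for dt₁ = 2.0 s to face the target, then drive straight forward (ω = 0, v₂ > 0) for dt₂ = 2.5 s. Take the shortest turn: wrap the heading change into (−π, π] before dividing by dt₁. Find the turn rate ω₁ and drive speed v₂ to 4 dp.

heading to target = atan2(-5−5, 3.5−3.5) = -1.5708
Δθ = wrap(-1.5708 − -2.6180) = 1.0472; ω₁ = Δθ/dt₁ = 0.5236
distance = √((3.5−3.5)² + (-5−5)²) = 10.0000; v₂ = distance/dt₂ = 4.0000

ω₁ = 0.5236, v₂ = 4.0000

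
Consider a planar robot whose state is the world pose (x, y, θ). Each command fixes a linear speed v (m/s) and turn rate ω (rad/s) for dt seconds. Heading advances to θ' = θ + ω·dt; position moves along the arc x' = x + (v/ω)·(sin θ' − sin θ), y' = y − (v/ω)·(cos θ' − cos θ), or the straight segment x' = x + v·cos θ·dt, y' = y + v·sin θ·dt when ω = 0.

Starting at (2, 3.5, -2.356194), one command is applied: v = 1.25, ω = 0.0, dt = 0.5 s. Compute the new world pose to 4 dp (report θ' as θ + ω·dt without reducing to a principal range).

θ' = -2.3562 + 0.0·0.5 = -2.3562
ω = 0 → straight: x' = 2 + 1.25·cos(-2.3562)·0.5 = 1.5581
y' = 3.5 + 1.25·sin(-2.3562)·0.5 = 3.0581

(1.5581, 3.0581, -2.3562)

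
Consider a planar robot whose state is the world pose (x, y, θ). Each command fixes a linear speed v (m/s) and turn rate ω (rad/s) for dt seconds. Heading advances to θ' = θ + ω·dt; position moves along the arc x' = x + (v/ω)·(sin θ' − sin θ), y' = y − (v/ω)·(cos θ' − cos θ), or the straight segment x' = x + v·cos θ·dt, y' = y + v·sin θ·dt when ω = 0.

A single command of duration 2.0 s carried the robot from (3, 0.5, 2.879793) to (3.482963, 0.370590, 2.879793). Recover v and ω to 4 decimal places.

v = -0.2500, ω = 0.0000

Δθ = 2.879793 − 2.879793 = 0.000000
ω = Δθ/dt = 0.000000/2.0 = 0.0000
ω = 0 → v = (Δx·cos θ + Δy·sin θ)/dt = -0.2500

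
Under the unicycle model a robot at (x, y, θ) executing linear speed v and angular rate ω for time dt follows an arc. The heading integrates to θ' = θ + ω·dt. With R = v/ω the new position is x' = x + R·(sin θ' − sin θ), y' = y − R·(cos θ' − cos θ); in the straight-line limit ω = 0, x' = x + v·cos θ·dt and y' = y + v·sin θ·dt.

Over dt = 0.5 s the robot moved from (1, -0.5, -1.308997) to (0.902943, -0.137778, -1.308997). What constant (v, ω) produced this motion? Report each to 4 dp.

v = -0.7500, ω = 0.0000

Δθ = -1.308997 − -1.308997 = 0.000000
ω = Δθ/dt = 0.000000/0.5 = 0.0000
ω = 0 → v = (Δx·cos θ + Δy·sin θ)/dt = -0.7500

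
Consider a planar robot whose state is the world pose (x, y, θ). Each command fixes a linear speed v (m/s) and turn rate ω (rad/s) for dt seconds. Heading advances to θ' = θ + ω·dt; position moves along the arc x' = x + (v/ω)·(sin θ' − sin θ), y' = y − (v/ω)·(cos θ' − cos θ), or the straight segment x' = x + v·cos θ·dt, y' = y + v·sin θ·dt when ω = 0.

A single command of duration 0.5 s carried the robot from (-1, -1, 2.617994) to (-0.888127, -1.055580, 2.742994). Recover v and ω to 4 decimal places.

Δθ = 2.742994 − 2.617994 = 0.125000
ω = Δθ/dt = 0.125000/0.5 = 0.2500
R = Δx/(sin θ' − sin θ) = -1.0000
v = R·ω = -1.0000·0.2500 = -0.2500

v = -0.2500, ω = 0.2500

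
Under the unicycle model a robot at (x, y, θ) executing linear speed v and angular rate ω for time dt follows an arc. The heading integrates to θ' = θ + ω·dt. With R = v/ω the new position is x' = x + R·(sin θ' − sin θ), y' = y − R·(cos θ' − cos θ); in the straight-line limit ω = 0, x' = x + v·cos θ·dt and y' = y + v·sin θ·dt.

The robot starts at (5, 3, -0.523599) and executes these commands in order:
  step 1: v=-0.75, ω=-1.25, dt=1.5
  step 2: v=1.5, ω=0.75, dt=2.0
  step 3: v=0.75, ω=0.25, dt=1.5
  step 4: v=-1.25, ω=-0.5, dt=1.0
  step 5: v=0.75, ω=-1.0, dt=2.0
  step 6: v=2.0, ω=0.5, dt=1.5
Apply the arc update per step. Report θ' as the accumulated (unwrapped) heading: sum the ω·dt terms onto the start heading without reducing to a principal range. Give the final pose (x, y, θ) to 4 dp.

step 1: θ'=-2.3986 (R=0.6000) → pose (4.8941, 3.9615, -2.3986)
step 2: θ'=-0.8986 (R=2.0000) → pose (4.6822, 1.2432, -0.8986)
step 3: θ'=-0.5236 (R=3.0000) → pose (5.5295, 0.5132, -0.5236)
step 4: θ'=-1.0236 (R=2.5000) → pose (4.6446, 1.3775, -1.0236)
step 5: θ'=-3.0236 (R=-0.7500) → pose (4.0924, 0.2425, -3.0236)
step 6: θ'=-2.2736 (R=4.0000) → pose (1.5111, -1.1442, -2.2736)

(1.5111, -1.1442, -2.2736)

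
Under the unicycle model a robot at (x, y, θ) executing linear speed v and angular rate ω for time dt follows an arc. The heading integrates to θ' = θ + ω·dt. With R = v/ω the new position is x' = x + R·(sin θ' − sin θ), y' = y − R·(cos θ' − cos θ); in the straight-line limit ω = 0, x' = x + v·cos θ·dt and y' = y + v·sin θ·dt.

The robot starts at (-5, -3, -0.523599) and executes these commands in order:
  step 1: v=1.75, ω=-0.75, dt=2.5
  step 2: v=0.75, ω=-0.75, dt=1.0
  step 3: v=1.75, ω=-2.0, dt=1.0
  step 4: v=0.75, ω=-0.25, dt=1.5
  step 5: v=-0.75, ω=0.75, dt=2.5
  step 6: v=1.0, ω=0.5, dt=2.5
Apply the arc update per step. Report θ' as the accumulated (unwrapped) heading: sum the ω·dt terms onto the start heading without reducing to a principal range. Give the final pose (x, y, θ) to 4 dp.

(-7.5265, -6.7250, -2.3986)

step 1: θ'=-2.3986 (R=-2.3333) → pose (-4.5882, -6.7391, -2.3986)
step 2: θ'=-3.1486 (R=-1.0000) → pose (-5.2717, -7.0026, -3.1486)
step 3: θ'=-5.1486 (R=-0.8750) → pose (-6.0586, -5.7580, -5.1486)
step 4: θ'=-5.5236 (R=-3.0000) → pose (-5.4054, -4.8501, -5.5236)
step 5: θ'=-3.6486 (R=-1.0000) → pose (-5.2023, -6.4494, -3.6486)
step 6: θ'=-2.3986 (R=2.0000) → pose (-7.5265, -6.7250, -2.3986)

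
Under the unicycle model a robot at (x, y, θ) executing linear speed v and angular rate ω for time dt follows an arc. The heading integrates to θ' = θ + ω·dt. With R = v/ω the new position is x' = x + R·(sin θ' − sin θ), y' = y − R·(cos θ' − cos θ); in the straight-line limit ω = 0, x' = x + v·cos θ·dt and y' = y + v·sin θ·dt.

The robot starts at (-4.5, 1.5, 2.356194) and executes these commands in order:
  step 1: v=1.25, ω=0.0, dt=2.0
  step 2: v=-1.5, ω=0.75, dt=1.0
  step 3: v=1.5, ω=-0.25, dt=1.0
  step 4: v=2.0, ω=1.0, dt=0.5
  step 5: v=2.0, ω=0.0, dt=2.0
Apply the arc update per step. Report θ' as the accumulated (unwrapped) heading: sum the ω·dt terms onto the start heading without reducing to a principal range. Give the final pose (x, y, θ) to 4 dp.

(-11.2985, 2.1054, 3.3562)

step 1: θ'=2.3562 (straight) → pose (-6.2678, 3.2678, 2.3562)
step 2: θ'=3.1062 (R=-2.0000) → pose (-4.9243, 2.6832, 3.1062)
step 3: θ'=2.8562 (R=-6.0000) → pose (-6.4012, 2.9222, 2.8562)
step 4: θ'=3.3562 (R=2.0000) → pose (-7.3902, 2.9572, 3.3562)
step 5: θ'=3.3562 (straight) → pose (-11.2985, 2.1054, 3.3562)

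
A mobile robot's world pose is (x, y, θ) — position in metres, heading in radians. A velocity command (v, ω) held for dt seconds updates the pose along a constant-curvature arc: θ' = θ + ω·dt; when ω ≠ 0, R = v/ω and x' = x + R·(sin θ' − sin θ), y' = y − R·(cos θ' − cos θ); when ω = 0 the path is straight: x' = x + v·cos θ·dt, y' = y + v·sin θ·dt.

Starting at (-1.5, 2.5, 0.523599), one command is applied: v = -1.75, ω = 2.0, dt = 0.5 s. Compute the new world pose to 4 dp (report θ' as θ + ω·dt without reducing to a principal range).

θ' = 0.5236 + 2.0·0.5 = 1.5236
R = v/ω = -1.75/2.0 = -0.8750
x' = -1.5 + -0.8750·(sin 1.5236 − sin 0.5236) = -1.9365
y' = 2.5 − -0.8750·(cos 1.5236 − cos 0.5236) = 1.7835

(-1.9365, 1.7835, 1.5236)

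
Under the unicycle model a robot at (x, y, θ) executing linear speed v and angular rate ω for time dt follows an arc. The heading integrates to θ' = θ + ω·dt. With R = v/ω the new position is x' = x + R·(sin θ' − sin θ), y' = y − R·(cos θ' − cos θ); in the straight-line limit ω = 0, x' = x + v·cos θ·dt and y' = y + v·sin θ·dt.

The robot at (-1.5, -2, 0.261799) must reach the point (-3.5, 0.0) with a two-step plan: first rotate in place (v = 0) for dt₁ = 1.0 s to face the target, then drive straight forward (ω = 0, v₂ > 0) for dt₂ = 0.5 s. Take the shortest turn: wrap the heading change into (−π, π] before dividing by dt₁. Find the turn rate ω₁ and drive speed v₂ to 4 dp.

ω₁ = 2.0944, v₂ = 5.6569

heading to target = atan2(0−-2, -3.5−-1.5) = 2.3562
Δθ = wrap(2.3562 − 0.2618) = 2.0944; ω₁ = Δθ/dt₁ = 2.0944
distance = √((-3.5−-1.5)² + (0−-2)²) = 2.8284; v₂ = distance/dt₂ = 5.6569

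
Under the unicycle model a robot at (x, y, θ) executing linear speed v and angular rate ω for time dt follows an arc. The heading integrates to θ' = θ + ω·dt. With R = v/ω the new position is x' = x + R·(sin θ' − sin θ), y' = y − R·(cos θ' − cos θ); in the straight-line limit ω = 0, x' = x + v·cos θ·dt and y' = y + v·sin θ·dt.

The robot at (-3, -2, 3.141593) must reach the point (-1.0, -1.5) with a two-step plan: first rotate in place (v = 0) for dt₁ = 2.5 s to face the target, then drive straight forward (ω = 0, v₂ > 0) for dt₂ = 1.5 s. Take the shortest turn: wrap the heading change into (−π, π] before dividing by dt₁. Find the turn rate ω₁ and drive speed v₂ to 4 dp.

ω₁ = -1.1586, v₂ = 1.3744

heading to target = atan2(-1.5−-2, -1−-3) = 0.2450
Δθ = wrap(0.2450 − 3.1416) = -2.8966; ω₁ = Δθ/dt₁ = -1.1586
distance = √((-1−-3)² + (-1.5−-2)²) = 2.0616; v₂ = distance/dt₂ = 1.3744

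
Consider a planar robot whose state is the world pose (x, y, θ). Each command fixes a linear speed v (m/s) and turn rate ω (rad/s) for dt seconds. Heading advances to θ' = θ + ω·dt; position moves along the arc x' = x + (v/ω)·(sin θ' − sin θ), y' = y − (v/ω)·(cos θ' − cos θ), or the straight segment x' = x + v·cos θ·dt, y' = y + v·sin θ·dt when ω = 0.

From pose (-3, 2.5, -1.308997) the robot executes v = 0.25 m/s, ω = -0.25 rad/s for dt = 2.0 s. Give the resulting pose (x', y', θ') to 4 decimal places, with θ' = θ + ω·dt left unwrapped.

(-2.9942, 2.0052, -1.8090)

θ' = -1.3090 + -0.25·2.0 = -1.8090
R = v/ω = 0.25/-0.25 = -1.0000
x' = -3 + -1.0000·(sin -1.8090 − sin -1.3090) = -2.9942
y' = 2.5 − -1.0000·(cos -1.8090 − cos -1.3090) = 2.0052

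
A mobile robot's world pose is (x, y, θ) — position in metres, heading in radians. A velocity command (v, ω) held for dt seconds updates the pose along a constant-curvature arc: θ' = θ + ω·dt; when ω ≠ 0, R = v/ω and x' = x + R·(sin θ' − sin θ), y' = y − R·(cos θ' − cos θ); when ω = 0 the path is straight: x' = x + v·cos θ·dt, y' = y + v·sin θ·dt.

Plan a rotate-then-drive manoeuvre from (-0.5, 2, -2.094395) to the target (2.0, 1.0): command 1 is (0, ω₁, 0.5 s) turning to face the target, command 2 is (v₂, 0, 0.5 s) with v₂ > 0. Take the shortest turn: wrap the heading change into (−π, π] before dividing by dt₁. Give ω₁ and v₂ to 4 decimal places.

heading to target = atan2(1−2, 2−-0.5) = -0.3805
Δθ = wrap(-0.3805 − -2.0944) = 1.7139; ω₁ = Δθ/dt₁ = 3.4278
distance = √((2−-0.5)² + (1−2)²) = 2.6926; v₂ = distance/dt₂ = 5.3852

ω₁ = 3.4278, v₂ = 5.3852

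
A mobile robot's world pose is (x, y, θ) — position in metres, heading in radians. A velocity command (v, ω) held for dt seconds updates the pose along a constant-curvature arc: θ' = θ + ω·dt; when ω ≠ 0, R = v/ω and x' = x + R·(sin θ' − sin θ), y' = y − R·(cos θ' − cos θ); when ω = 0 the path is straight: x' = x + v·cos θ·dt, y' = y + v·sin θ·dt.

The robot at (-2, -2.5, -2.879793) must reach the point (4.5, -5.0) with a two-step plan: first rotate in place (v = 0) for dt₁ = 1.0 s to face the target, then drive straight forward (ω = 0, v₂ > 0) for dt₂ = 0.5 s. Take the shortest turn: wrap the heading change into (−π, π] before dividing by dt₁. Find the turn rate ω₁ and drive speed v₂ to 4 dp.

heading to target = atan2(-5−-2.5, 4.5−-2) = -0.3672
Δθ = wrap(-0.3672 − -2.8798) = 2.5126; ω₁ = Δθ/dt₁ = 2.5126
distance = √((4.5−-2)² + (-5−-2.5)²) = 6.9642; v₂ = distance/dt₂ = 13.9284

ω₁ = 2.5126, v₂ = 13.9284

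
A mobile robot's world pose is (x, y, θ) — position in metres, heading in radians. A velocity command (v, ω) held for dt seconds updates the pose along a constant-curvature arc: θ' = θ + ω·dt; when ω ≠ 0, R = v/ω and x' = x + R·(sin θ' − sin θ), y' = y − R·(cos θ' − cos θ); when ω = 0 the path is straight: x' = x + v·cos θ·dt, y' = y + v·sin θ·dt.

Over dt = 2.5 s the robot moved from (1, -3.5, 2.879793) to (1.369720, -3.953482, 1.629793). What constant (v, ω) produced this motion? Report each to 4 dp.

v = -0.2500, ω = -0.5000

Δθ = 1.629793 − 2.879793 = -1.250000
ω = Δθ/dt = -1.250000/2.5 = -0.5000
R = −Δy/(cos θ' − cos θ) = 0.5000
v = R·ω = 0.5000·-0.5000 = -0.2500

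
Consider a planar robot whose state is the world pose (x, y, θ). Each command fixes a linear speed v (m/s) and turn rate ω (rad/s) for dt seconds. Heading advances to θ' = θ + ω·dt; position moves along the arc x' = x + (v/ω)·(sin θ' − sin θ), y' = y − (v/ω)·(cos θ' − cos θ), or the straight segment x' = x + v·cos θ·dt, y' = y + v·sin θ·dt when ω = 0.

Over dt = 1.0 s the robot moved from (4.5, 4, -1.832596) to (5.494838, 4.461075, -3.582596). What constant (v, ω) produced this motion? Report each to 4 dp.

v = -1.2500, ω = -1.7500

Δθ = -3.582596 − -1.832596 = -1.750000
ω = Δθ/dt = -1.750000/1.0 = -1.7500
R = Δx/(sin θ' − sin θ) = 0.7143
v = R·ω = 0.7143·-1.7500 = -1.2500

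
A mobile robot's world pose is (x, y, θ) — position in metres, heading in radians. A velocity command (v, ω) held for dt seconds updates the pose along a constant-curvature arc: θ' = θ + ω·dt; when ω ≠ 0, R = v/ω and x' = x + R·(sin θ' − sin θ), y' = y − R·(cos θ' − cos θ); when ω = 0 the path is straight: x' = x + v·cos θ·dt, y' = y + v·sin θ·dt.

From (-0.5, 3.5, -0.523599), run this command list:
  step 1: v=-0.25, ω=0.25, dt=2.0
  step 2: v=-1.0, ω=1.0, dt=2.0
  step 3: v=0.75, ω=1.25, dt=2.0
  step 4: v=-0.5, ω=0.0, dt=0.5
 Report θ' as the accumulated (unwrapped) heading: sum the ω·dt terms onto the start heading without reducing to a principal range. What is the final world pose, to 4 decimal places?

step 1: θ'=-0.0236 (R=-1.0000) → pose (-0.9764, 3.6337, -0.0236)
step 2: θ'=1.9764 (R=-1.0000) → pose (-1.9189, 2.2394, 1.9764)
step 3: θ'=4.4764 (R=0.6000) → pose (-3.0536, 2.1429, 4.4764)
step 4: θ'=4.4764 (straight) → pose (-2.9951, 2.3860, 4.4764)

(-2.9951, 2.3860, 4.4764)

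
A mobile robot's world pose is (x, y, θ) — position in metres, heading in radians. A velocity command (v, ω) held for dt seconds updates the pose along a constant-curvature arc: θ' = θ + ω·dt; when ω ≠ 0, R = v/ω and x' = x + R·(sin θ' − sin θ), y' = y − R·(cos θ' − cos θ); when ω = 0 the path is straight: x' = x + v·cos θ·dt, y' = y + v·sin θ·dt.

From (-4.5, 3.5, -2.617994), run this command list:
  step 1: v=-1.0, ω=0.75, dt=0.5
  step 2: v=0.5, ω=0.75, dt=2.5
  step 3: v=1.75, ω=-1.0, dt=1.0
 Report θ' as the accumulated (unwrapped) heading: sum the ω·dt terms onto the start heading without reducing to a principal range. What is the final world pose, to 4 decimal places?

step 1: θ'=-2.2430 (R=-1.3333) → pose (-4.1234, 3.8244, -2.2430)
step 2: θ'=-0.3680 (R=0.6667) → pose (-3.8416, 2.7873, -0.3680)
step 3: θ'=-1.3680 (R=-1.7500) → pose (-2.7570, 1.5069, -1.3680)

(-2.7570, 1.5069, -1.3680)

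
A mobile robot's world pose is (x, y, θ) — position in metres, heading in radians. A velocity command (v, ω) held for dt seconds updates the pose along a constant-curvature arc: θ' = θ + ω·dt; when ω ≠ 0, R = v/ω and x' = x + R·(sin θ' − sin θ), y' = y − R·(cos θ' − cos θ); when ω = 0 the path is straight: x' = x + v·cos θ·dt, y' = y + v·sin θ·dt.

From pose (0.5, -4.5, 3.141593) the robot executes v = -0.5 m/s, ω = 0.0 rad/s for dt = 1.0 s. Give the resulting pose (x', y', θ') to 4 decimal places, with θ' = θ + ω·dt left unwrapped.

θ' = 3.1416 + 0.0·1.0 = 3.1416
ω = 0 → straight: x' = 0.5 + -0.5·cos(3.1416)·1.0 = 1.0000
y' = -4.5 + -0.5·sin(3.1416)·1.0 = -4.5000

(1.0000, -4.5000, 3.1416)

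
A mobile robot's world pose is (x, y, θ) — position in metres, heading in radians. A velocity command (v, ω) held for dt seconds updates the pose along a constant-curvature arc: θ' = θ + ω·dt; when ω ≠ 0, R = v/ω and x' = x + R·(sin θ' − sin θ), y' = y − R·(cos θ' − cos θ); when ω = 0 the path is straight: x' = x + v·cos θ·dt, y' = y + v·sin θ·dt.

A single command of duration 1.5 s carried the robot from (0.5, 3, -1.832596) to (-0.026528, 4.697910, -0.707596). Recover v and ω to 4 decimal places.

Δθ = -0.707596 − -1.832596 = 1.125000
ω = Δθ/dt = 1.125000/1.5 = 0.7500
R = −Δy/(cos θ' − cos θ) = -1.6667
v = R·ω = -1.6667·0.7500 = -1.2500

v = -1.2500, ω = 0.7500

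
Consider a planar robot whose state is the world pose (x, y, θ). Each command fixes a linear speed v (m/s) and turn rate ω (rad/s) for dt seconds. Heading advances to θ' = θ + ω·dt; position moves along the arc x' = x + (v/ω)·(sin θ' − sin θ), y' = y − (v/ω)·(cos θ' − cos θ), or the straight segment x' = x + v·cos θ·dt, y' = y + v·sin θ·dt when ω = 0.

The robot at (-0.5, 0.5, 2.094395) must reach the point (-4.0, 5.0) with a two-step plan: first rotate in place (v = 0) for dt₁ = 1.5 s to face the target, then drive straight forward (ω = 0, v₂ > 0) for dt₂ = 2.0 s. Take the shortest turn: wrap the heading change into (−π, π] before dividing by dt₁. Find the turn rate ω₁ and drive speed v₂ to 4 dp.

heading to target = atan2(5−0.5, -4−-0.5) = 2.2318
Δθ = wrap(2.2318 − 2.0944) = 0.1374; ω₁ = Δθ/dt₁ = 0.0916
distance = √((-4−-0.5)² + (5−0.5)²) = 5.7009; v₂ = distance/dt₂ = 2.8504

ω₁ = 0.0916, v₂ = 2.8504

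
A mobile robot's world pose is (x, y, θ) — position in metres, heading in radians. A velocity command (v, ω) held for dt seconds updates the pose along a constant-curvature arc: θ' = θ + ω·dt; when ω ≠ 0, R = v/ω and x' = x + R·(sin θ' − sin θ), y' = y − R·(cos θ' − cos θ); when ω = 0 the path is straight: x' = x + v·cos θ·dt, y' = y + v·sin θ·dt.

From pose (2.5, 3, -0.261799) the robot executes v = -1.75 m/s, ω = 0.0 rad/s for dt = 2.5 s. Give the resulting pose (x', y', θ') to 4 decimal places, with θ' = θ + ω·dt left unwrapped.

θ' = -0.2618 + 0.0·2.5 = -0.2618
ω = 0 → straight: x' = 2.5 + -1.75·cos(-0.2618)·2.5 = -1.7259
y' = 3 + -1.75·sin(-0.2618)·2.5 = 4.1323

(-1.7259, 4.1323, -0.2618)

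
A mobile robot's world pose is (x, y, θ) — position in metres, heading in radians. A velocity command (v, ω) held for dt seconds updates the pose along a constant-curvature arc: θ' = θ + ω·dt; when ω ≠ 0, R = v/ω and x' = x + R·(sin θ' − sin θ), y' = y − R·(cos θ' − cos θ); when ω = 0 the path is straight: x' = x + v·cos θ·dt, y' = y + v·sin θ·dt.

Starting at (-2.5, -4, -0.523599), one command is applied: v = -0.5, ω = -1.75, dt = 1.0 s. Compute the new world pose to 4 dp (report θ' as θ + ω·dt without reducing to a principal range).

θ' = -0.5236 + -1.75·1.0 = -2.2736
R = v/ω = -0.5/-1.75 = 0.2857
x' = -2.5 + 0.2857·(sin -2.2736 − sin -0.5236) = -2.5752
y' = -4 − 0.2857·(cos -2.2736 − cos -0.5236) = -3.5679

(-2.5752, -3.5679, -2.2736)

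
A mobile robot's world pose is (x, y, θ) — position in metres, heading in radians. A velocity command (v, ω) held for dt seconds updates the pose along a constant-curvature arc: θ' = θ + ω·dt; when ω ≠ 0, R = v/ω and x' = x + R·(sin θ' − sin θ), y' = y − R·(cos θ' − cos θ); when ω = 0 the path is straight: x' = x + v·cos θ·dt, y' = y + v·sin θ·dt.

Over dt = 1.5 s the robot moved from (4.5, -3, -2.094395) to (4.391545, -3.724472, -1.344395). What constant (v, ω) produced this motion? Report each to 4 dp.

v = 0.5000, ω = 0.5000

Δθ = -1.344395 − -2.094395 = 0.750000
ω = Δθ/dt = 0.750000/1.5 = 0.5000
R = −Δy/(cos θ' − cos θ) = 1.0000
v = R·ω = 1.0000·0.5000 = 0.5000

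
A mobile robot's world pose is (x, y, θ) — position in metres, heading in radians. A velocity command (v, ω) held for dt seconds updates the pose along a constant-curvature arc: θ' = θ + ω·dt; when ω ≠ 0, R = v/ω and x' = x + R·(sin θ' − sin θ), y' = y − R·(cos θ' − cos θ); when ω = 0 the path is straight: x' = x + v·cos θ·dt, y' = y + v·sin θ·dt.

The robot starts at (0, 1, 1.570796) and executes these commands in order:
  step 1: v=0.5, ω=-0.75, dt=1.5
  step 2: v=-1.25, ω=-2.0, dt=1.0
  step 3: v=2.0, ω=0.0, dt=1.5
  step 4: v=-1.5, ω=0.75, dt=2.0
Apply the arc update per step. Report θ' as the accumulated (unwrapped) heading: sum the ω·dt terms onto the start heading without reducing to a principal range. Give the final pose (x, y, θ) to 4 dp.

(-2.3568, 1.1194, -0.0542)

step 1: θ'=0.4458 (R=-0.6667) → pose (0.3792, 1.6015, 0.4458)
step 2: θ'=-1.5542 (R=0.6250) → pose (-0.5152, 2.1551, -1.5542)
step 3: θ'=-1.5542 (straight) → pose (-0.4654, -0.8445, -1.5542)
step 4: θ'=-0.0542 (R=-2.0000) → pose (-2.3568, 1.1194, -0.0542)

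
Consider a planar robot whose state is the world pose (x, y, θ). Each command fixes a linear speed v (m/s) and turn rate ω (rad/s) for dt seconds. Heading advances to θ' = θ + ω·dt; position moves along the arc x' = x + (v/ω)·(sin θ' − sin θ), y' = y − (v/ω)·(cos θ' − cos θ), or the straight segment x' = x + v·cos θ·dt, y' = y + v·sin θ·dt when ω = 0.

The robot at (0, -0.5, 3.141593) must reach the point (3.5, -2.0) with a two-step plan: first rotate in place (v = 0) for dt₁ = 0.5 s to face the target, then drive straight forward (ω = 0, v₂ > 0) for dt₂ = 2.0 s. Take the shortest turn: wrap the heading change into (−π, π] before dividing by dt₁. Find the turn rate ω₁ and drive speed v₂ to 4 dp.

ω₁ = 5.4734, v₂ = 1.9039

heading to target = atan2(-2−-0.5, 3.5−0) = -0.4049
Δθ = wrap(-0.4049 − 3.1416) = 2.7367; ω₁ = Δθ/dt₁ = 5.4734
distance = √((3.5−0)² + (-2−-0.5)²) = 3.8079; v₂ = distance/dt₂ = 1.9039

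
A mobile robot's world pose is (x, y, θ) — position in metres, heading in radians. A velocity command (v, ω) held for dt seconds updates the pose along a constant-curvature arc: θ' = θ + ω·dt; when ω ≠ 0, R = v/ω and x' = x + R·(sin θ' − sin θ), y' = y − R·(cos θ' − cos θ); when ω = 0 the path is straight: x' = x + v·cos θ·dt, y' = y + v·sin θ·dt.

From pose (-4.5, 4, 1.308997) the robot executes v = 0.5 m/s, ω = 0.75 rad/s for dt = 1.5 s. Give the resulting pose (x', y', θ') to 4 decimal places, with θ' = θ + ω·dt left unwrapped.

(-4.7106, 4.6792, 2.4340)

θ' = 1.3090 + 0.75·1.5 = 2.4340
R = v/ω = 0.5/0.75 = 0.6667
x' = -4.5 + 0.6667·(sin 2.4340 − sin 1.3090) = -4.7106
y' = 4 − 0.6667·(cos 2.4340 − cos 1.3090) = 4.6792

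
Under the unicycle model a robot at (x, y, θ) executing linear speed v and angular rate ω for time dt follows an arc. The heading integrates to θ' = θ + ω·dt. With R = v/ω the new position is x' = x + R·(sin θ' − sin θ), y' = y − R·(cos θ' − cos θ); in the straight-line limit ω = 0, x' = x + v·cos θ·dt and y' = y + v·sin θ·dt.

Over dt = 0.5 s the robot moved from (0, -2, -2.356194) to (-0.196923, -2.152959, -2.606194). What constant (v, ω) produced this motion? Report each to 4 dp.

Δθ = -2.606194 − -2.356194 = -0.250000
ω = Δθ/dt = -0.250000/0.5 = -0.5000
R = Δx/(sin θ' − sin θ) = -1.0000
v = R·ω = -1.0000·-0.5000 = 0.5000

v = 0.5000, ω = -0.5000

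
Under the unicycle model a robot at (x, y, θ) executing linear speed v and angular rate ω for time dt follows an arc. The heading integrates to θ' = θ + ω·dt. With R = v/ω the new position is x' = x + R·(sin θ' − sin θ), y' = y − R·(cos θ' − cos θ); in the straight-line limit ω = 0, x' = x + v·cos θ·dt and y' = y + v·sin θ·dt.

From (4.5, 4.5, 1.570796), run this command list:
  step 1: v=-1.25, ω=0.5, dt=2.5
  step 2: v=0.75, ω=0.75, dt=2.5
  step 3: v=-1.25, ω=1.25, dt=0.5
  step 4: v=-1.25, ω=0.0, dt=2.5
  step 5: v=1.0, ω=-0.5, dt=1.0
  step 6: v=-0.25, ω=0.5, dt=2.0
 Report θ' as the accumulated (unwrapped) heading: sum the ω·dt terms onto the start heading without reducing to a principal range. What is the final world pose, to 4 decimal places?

step 1: θ'=2.8208 (R=-2.5000) → pose (6.2117, 2.1275, 2.8208)
step 2: θ'=4.6958 (R=1.0000) → pose (4.8965, 1.1951, 4.6958)
step 3: θ'=5.3208 (R=-1.0000) → pose (4.7172, 1.7833, 5.3208)
step 4: θ'=5.3208 (straight) → pose (2.9311, 4.3475, 5.3208)
step 5: θ'=4.8208 (R=-2.0000) → pose (3.2782, 3.4208, 4.8208)
step 6: θ'=5.8208 (R=-0.5000) → pose (3.0042, 3.8142, 5.8208)

(3.0042, 3.8142, 5.8208)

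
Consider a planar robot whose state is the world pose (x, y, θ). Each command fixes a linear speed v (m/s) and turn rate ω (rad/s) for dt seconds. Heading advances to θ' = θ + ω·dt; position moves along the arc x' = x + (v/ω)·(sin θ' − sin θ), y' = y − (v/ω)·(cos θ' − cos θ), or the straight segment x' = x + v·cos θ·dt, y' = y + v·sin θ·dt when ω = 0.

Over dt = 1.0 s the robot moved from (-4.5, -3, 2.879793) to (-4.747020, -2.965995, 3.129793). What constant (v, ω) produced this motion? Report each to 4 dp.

Δθ = 3.129793 − 2.879793 = 0.250000
ω = Δθ/dt = 0.250000/1.0 = 0.2500
R = Δx/(sin θ' − sin θ) = 1.0000
v = R·ω = 1.0000·0.2500 = 0.2500

v = 0.2500, ω = 0.2500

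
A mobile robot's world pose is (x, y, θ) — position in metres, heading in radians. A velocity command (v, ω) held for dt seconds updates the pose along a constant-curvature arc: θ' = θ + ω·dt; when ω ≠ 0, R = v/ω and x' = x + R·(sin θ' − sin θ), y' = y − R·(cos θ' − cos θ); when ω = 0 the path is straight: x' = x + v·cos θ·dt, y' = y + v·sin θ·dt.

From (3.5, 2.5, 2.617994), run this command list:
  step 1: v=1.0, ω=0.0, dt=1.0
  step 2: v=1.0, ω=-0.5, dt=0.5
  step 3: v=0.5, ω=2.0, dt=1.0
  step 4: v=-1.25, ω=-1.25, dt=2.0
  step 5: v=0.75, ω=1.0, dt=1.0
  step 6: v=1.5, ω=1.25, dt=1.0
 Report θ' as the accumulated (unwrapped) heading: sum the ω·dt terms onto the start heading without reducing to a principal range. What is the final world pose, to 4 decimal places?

(1.8911, 3.1811, 4.1180)

step 1: θ'=2.6180 (straight) → pose (2.6340, 3.0000, 2.6180)
step 2: θ'=2.3680 (R=-2.0000) → pose (2.2365, 3.3012, 2.3680)
step 3: θ'=4.3680 (R=0.2500) → pose (1.8265, 3.2068, 4.3680)
step 4: θ'=1.8680 (R=1.0000) → pose (3.7240, 3.1620, 1.8680)
step 5: θ'=2.8680 (R=0.7500) → pose (3.2095, 3.6645, 2.8680)
step 6: θ'=4.1180 (R=1.2000) → pose (1.8911, 3.1811, 4.1180)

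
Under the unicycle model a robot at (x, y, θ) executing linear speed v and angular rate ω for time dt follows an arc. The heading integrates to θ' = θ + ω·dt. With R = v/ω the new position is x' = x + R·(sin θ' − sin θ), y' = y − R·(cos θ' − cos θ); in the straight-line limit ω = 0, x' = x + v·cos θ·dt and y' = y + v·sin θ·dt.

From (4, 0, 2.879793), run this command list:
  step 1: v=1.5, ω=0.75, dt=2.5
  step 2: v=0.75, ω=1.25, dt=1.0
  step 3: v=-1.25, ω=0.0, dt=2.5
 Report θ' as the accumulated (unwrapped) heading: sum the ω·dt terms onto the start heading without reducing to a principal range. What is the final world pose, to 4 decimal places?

(-1.0859, -1.7093, 6.0048)

step 1: θ'=4.7548 (R=2.0000) → pose (1.4842, -2.0166, 4.7548)
step 2: θ'=6.0048 (R=0.6000) → pose (1.9187, -2.5681, 6.0048)
step 3: θ'=6.0048 (straight) → pose (-1.0859, -1.7093, 6.0048)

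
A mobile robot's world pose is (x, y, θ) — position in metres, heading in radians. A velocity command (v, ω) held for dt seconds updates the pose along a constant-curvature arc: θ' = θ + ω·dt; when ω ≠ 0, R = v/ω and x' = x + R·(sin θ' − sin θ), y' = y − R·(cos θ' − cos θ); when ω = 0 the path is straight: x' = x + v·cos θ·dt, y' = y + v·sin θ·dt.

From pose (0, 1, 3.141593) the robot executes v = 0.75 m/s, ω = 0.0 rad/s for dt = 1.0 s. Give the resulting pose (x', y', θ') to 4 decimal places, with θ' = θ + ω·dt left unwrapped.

θ' = 3.1416 + 0.0·1.0 = 3.1416
ω = 0 → straight: x' = 0 + 0.75·cos(3.1416)·1.0 = -0.7500
y' = 1 + 0.75·sin(3.1416)·1.0 = 1.0000

(-0.7500, 1.0000, 3.1416)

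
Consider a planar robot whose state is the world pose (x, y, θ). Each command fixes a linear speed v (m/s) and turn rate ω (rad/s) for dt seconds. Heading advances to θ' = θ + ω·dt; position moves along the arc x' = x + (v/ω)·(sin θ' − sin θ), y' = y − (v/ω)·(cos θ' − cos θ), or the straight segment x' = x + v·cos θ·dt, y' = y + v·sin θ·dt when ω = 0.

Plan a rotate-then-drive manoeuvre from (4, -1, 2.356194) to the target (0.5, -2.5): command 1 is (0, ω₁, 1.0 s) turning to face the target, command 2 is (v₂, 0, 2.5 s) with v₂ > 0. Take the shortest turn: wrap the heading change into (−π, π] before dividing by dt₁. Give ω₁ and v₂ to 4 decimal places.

heading to target = atan2(-2.5−-1, 0.5−4) = -2.7367
Δθ = wrap(-2.7367 − 2.3562) = 1.1903; ω₁ = Δθ/dt₁ = 1.1903
distance = √((0.5−4)² + (-2.5−-1)²) = 3.8079; v₂ = distance/dt₂ = 1.5232

ω₁ = 1.1903, v₂ = 1.5232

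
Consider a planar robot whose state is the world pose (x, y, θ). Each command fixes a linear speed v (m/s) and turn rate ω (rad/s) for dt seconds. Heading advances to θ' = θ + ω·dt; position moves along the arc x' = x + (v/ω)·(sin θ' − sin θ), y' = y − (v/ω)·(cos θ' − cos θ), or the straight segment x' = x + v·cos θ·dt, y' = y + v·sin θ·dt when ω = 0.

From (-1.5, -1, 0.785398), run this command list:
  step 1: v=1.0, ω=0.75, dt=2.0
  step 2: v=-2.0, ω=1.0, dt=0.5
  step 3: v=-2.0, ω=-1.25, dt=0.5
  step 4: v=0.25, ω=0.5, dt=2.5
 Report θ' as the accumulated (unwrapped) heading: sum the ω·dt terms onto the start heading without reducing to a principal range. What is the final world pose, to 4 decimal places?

step 1: θ'=2.2854 (R=1.3333) → pose (-1.4357, 0.8166, 2.2854)
step 2: θ'=2.7854 (R=-2.0000) → pose (-0.6224, 0.2527, 2.7854)
step 3: θ'=2.1604 (R=1.6000) → pose (0.1495, -0.3572, 2.1604)
step 4: θ'=3.4104 (R=0.5000) → pose (-0.3988, -0.1532, 3.4104)

(-0.3988, -0.1532, 3.4104)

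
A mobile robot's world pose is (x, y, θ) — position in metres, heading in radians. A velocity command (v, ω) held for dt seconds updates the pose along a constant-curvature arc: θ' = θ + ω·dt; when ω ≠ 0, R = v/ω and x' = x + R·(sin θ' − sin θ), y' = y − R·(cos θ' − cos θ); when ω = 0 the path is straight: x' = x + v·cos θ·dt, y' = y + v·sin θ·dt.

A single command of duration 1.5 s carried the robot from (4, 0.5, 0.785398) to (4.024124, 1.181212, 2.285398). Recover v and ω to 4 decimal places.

Δθ = 2.285398 − 0.785398 = 1.500000
ω = Δθ/dt = 1.500000/1.5 = 1.0000
R = −Δy/(cos θ' − cos θ) = 0.5000
v = R·ω = 0.5000·1.0000 = 0.5000

v = 0.5000, ω = 1.0000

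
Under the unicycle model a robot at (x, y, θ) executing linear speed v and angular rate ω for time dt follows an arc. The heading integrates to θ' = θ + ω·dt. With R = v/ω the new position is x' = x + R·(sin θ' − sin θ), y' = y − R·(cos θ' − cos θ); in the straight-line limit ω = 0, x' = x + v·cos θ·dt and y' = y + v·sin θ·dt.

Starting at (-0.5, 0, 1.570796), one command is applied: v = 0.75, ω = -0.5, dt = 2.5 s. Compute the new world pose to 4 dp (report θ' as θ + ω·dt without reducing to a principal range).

θ' = 1.5708 + -0.5·2.5 = 0.3208
R = v/ω = 0.75/-0.5 = -1.5000
x' = -0.5 + -1.5000·(sin 0.3208 − sin 1.5708) = 0.5270
y' = 0 − -1.5000·(cos 0.3208 − cos 1.5708) = 1.4235

(0.5270, 1.4235, 0.3208)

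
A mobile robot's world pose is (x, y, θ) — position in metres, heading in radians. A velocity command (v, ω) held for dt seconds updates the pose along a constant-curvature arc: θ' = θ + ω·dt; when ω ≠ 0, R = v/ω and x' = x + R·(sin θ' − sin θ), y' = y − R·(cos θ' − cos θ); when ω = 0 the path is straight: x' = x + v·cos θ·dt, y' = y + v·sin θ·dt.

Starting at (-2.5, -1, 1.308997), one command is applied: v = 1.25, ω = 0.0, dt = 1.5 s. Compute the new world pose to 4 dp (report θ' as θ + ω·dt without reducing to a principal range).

θ' = 1.3090 + 0.0·1.5 = 1.3090
ω = 0 → straight: x' = -2.5 + 1.25·cos(1.3090)·1.5 = -2.0147
y' = -1 + 1.25·sin(1.3090)·1.5 = 0.8111

(-2.0147, 0.8111, 1.3090)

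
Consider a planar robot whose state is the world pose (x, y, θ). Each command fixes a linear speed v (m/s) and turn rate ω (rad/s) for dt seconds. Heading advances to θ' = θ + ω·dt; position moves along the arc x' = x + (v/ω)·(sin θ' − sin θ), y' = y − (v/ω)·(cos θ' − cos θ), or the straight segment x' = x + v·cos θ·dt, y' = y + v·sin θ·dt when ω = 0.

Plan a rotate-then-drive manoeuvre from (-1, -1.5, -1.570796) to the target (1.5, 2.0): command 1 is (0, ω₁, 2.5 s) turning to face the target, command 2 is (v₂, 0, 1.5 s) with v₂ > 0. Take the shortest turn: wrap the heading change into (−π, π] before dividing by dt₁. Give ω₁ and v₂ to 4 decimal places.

heading to target = atan2(2−-1.5, 1.5−-1) = 0.9505
Δθ = wrap(0.9505 − -1.5708) = 2.5213; ω₁ = Δθ/dt₁ = 1.0085
distance = √((1.5−-1)² + (2−-1.5)²) = 4.3012; v₂ = distance/dt₂ = 2.8674

ω₁ = 1.0085, v₂ = 2.8674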